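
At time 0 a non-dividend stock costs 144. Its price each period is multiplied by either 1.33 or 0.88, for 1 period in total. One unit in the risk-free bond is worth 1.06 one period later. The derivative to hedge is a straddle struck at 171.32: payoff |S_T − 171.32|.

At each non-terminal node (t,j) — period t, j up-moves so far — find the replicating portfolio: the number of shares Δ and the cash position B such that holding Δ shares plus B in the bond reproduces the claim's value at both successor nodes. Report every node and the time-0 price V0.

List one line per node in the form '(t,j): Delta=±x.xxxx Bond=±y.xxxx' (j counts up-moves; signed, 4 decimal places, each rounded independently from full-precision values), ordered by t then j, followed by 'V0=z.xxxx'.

(0,0): Delta=-0.3765 Bond=87.0901
V0=32.8679

No-arbitrage ⇒ martingale measure with p* = (R−d)/(u−d) = 0.4000.
Payoff layer (t=1): V(1,0)=44.6000, V(1,1)=20.2000
(0,0): S=144.0000. Δ = (V_up−V_dn)/(S_up−S_dn) = (20.2000−44.6000)/(191.5200−126.7200) = -0.3765. V = [p*·20.2000 + (1−p*)·44.6000]/1.06 = 32.8679. B = V − Δ·S = 87.0901.
Self-financing check: at every node Δ·S+B equals the discounted successor values.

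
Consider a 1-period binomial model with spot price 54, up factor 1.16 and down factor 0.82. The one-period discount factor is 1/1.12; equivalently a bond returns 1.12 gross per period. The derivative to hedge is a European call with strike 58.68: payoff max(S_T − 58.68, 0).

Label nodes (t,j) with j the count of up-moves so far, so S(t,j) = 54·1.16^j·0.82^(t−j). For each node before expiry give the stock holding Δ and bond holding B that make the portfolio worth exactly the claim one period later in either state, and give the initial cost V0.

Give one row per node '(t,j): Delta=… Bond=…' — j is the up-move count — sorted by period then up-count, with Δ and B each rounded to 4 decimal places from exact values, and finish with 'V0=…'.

Under the risk-neutral measure, an up-move has probability p* = (R−d)/(u−d) = 0.8824 and values discount at R = 1.12.
Payoff layer (t=1): V(1,0)=0.0000, V(1,1)=3.9600
(0,0): S=54.0000. Δ = (V_up−V_dn)/(S_up−S_dn) = (3.9600−0.0000)/(62.6400−44.2800) = 0.2157. V = [p*·3.9600 + (1−p*)·0.0000]/1.12 = 3.1197. B = V − Δ·S = -8.5273.
Root portfolio cost Δ·54+B reproduces V0=3.1197.

(0,0): Delta=0.2157 Bond=-8.5273
V0=3.1197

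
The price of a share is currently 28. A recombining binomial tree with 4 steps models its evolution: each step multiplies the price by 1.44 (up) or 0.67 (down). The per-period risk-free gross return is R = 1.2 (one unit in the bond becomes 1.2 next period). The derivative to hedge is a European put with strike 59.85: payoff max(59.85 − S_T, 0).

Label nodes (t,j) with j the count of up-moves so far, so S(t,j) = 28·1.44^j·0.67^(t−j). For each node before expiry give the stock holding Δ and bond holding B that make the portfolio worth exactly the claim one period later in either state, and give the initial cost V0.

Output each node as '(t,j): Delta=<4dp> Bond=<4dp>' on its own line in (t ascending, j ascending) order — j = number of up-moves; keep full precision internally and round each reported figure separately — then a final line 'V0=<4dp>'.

Risk-neutral probability p* = (R−d)/(u−d) = (1.2−0.67)/(1.44−0.67) = 0.6883.
At expiry t=4: V(4,0)=54.2077, V(4,1)=47.7232, V(4,2)=33.7865, V(4,3)=3.8329, V(4,4)=0.0000
Node (3,0) S=8.4214: V=(p*·47.7232+(1−p*)·54.2077)/1.2=41.4536; Δ=(47.7232−54.2077)/(12.1268−5.6423)=-1.0000; B=V−Δ·S=49.8750
Node (3,1) S=18.0996: V=(p*·33.7865+(1−p*)·47.7232)/1.2=31.7754; Δ=(33.7865−47.7232)/(26.0635−12.1268)=-1.0000; B=V−Δ·S=49.8750
Node (3,2) S=38.9007: V=(p*·3.8329+(1−p*)·33.7865)/1.2=10.9743; Δ=(3.8329−33.7865)/(56.0171−26.0635)=-1.0000; B=V−Δ·S=49.8750
Node (3,3) S=83.6076: V=(p*·0.0000+(1−p*)·3.8329)/1.2=0.9956; Δ=(0.0000−3.8329)/(120.3949−56.0171)=-0.0595; B=V−Δ·S=5.9734
Node (2,0) S=12.5692: V=(p*·31.7754+(1−p*)·41.4536)/1.2=28.9933; Δ=(31.7754−41.4536)/(18.0996−8.4214)=-1.0000; B=V−Δ·S=41.5625
Node (2,1) S=27.0144: V=(p*·10.9743+(1−p*)·31.7754)/1.2=14.5481; Δ=(10.9743−31.7754)/(38.9007−18.0996)=-1.0000; B=V−Δ·S=41.5625
Node (2,2) S=58.0608: V=(p*·0.9956+(1−p*)·10.9743)/1.2=3.4215; Δ=(0.9956−10.9743)/(83.6076−38.9007)=-0.2232; B=V−Δ·S=16.3809
Node (1,0) S=18.7600: V=(p*·14.5481+(1−p*)·28.9933)/1.2=15.8754; Δ=(14.5481−28.9933)/(27.0144−12.5692)=-1.0000; B=V−Δ·S=34.6354
Node (1,1) S=40.3200: V=(p*·3.4215+(1−p*)·14.5481)/1.2=5.7413; Δ=(3.4215−14.5481)/(58.0608−27.0144)=-0.3584; B=V−Δ·S=20.1914
Node (0,0) S=28.0000: V=(p*·5.7413+(1−p*)·15.8754)/1.2=7.4166; Δ=(5.7413−15.8754)/(40.3200−18.7600)=-0.4700; B=V−Δ·S=20.5779
Self-financing check: at every node Δ·S+B equals the discounted successor values.

(0,0): Delta=-0.4700 Bond=20.5779
(1,0): Delta=-1.0000 Bond=34.6354
(1,1): Delta=-0.3584 Bond=20.1914
(2,0): Delta=-1.0000 Bond=41.5625
(2,1): Delta=-1.0000 Bond=41.5625
(2,2): Delta=-0.2232 Bond=16.3809
(3,0): Delta=-1.0000 Bond=49.8750
(3,1): Delta=-1.0000 Bond=49.8750
(3,2): Delta=-1.0000 Bond=49.8750
(3,3): Delta=-0.0595 Bond=5.9734
V0=7.4166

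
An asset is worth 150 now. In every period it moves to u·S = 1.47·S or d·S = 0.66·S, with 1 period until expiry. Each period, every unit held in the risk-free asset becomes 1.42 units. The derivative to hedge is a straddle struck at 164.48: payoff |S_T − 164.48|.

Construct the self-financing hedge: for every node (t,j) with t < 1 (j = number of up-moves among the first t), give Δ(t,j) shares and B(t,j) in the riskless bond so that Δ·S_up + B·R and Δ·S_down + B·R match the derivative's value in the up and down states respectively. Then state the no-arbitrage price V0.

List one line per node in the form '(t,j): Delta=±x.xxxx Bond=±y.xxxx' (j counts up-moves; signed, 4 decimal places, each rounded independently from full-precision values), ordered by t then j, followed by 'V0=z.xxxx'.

Risk-neutral probability p* = (R−d)/(u−d) = (1.42−0.66)/(1.47−0.66) = 0.9383.
Terminal payoffs: V(1,0)=65.4800, V(1,1)=56.0200
Node (0,0) S=150.0000: V=(p*·56.0200+(1−p*)·65.4800)/1.42=39.8619; Δ=(56.0200−65.4800)/(220.5000−99.0000)=-0.0779; B=V−Δ·S=51.5409
Self-financing check: at every node Δ·S+B equals the discounted successor values.

(0,0): Delta=-0.0779 Bond=51.5409
V0=39.8619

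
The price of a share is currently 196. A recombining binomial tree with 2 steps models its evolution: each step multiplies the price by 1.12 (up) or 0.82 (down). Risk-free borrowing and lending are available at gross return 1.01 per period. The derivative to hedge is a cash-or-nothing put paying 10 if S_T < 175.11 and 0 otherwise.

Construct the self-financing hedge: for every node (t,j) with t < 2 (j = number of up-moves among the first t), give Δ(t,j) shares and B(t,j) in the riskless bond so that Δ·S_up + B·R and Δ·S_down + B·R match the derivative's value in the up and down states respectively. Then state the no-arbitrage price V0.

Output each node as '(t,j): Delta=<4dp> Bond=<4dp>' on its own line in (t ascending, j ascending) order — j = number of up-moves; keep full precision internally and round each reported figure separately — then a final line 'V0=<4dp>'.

Under the risk-neutral measure, an up-move has probability p* = (R−d)/(u−d) = 0.6333 and values discount at R = 1.01.
Payoff layer (t=2): V(2,0)=10.0000, V(2,1)=0.0000, V(2,2)=0.0000
(1,0): S=160.7200. Δ = (V_up−V_dn)/(S_up−S_dn) = (0.0000−10.0000)/(180.0064−131.7904) = -0.2074. V = [p*·0.0000 + (1−p*)·10.0000]/1.01 = 3.6304. B = V − Δ·S = 36.9637.
(1,1): S=219.5200. Δ = (V_up−V_dn)/(S_up−S_dn) = (0.0000−0.0000)/(245.8624−180.0064) = 0.0000. V = [p*·0.0000 + (1−p*)·0.0000]/1.01 = 0.0000. B = V − Δ·S = 0.0000.
(0,0): S=196.0000. Δ = (V_up−V_dn)/(S_up−S_dn) = (0.0000−3.6304)/(219.5200−160.7200) = -0.0617. V = [p*·0.0000 + (1−p*)·3.6304]/1.01 = 1.3180. B = V − Δ·S = 13.4192.
Check: Δ(0,0)·S0 + B(0,0) = 1.3180 = V0.

(0,0): Delta=-0.0617 Bond=13.4192
(1,0): Delta=-0.2074 Bond=36.9637
(1,1): Delta=0.0000 Bond=0.0000
V0=1.3180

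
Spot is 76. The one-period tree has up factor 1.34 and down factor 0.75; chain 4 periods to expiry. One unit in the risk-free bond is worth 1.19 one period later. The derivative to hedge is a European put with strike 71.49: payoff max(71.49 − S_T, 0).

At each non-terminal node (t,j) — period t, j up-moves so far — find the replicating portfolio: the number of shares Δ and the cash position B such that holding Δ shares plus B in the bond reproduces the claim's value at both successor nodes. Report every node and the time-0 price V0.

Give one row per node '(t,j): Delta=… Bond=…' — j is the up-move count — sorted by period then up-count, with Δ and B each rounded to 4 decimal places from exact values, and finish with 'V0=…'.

(0,0): Delta=-0.0587 Bond=5.2579
(1,0): Delta=-0.2528 Bond=17.3211
(1,1): Delta=-0.0217 Bond=2.4850
(2,0): Delta=-0.8690 Bond=46.9545
(2,1): Delta=-0.1352 Bond=11.6317
(2,2): Delta=0.0000 Bond=0.0000
(3,0): Delta=-1.0000 Bond=60.0756
(3,1): Delta=-0.8440 Bond=54.4441
(3,2): Delta=0.0000 Bond=0.0000
(3,3): Delta=0.0000 Bond=0.0000
V0=0.7962

The replicating-portfolio and risk-neutral prices coincide; use p* = (1.19−0.75)/(1.34−0.75) = 0.7458 for the latter.
Terminal payoffs: V(4,0)=47.4431, V(4,1)=28.5262, V(4,2)=0.0000, V(4,3)=0.0000, V(4,4)=0.0000
  t=3,j=0: stock 32.0625 → up 42.9638 (V=28.5262), down 24.0469 (V=47.4431). Price 28.0131; hedge Δ=-1.0000, bond B=60.0756.
  t=3,j=1: stock 57.2850 → up 76.7619 (V=0.0000), down 42.9638 (V=28.5262). Price 6.0945; hedge Δ=-0.8440, bond B=54.4441.
  t=3,j=2: stock 102.3492 → up 137.1479 (V=0.0000), down 76.7619 (V=0.0000). Price 0.0000; hedge Δ=0.0000, bond B=0.0000.
  t=3,j=3: stock 182.8639 → up 245.0376 (V=0.0000), down 137.1479 (V=0.0000). Price 0.0000; hedge Δ=0.0000, bond B=0.0000.
  t=2,j=0: stock 42.7500 → up 57.2850 (V=6.0945), down 32.0625 (V=28.0131). Price 9.8042; hedge Δ=-0.8690, bond B=46.9545.
  t=2,j=1: stock 76.3800 → up 102.3492 (V=0.0000), down 57.2850 (V=6.0945). Price 1.3021; hedge Δ=-0.1352, bond B=11.6317.
  t=2,j=2: stock 136.4656 → up 182.8639 (V=0.0000), down 102.3492 (V=0.0000). Price 0.0000; hedge Δ=0.0000, bond B=0.0000.
  t=1,j=0: stock 57.0000 → up 76.3800 (V=1.3021), down 42.7500 (V=9.8042). Price 2.9106; hedge Δ=-0.2528, bond B=17.3211.
  t=1,j=1: stock 101.8400 → up 136.4656 (V=0.0000), down 76.3800 (V=1.3021). Price 0.2782; hedge Δ=-0.0217, bond B=2.4850.
  t=0,j=0: stock 76.0000 → up 101.8400 (V=0.2782), down 57.0000 (V=2.9106). Price 0.7962; hedge Δ=-0.0587, bond B=5.2579.
Self-financing check: at every node Δ·S+B equals the discounted successor values.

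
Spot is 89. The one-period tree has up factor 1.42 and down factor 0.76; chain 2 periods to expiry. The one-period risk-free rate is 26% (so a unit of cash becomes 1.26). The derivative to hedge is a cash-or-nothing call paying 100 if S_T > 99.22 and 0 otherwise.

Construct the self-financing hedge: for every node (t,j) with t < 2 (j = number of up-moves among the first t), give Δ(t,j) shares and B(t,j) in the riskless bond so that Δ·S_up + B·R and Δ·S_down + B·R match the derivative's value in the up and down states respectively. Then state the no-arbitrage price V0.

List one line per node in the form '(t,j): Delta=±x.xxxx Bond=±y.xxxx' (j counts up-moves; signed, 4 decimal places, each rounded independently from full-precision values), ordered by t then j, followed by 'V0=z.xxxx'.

(0,0): Delta=1.0236 Bond=-54.9483
(1,0): Delta=0.0000 Bond=0.0000
(1,1): Delta=1.1989 Bond=-91.3901
V0=36.1502

Under the risk-neutral measure, an up-move has probability p* = (R−d)/(u−d) = 0.7576 and values discount at R = 1.26.
Terminal values V(2,·): V(2,0)=0.0000, V(2,1)=0.0000, V(2,2)=100.0000
Node (1,0) S=67.6400: V=(p*·0.0000+(1−p*)·0.0000)/1.26=0.0000; Δ=(0.0000−0.0000)/(96.0488−51.4064)=0.0000; B=V−Δ·S=0.0000
Node (1,1) S=126.3800: V=(p*·100.0000+(1−p*)·0.0000)/1.26=60.1251; Δ=(100.0000−0.0000)/(179.4596−96.0488)=1.1989; B=V−Δ·S=-91.3901
Node (0,0) S=89.0000: V=(p*·60.1251+(1−p*)·0.0000)/1.26=36.1502; Δ=(60.1251−0.0000)/(126.3800−67.6400)=1.0236; B=V−Δ·S=-54.9483
The time-0 hedge costs 36.1502, which is the no-arbitrage price.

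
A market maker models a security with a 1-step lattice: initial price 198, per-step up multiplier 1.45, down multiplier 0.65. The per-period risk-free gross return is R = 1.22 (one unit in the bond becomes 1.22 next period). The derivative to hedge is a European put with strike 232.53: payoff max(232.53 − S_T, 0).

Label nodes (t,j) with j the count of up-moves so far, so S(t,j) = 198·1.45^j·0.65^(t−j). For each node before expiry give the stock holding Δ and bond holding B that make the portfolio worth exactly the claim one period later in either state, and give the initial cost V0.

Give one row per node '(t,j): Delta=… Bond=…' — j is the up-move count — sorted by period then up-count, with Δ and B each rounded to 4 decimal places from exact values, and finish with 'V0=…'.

Since d<R<u, set p* = (R−d)/(u−d) = 0.7125; price each node as the discounted p*-expectation of its children.
Terminal payoffs: V(1,0)=103.8300, V(1,1)=0.0000
(0,0): S=198.0000. Δ = (V_up−V_dn)/(S_up−S_dn) = (0.0000−103.8300)/(287.1000−128.7000) = -0.6555. V = [p*·0.0000 + (1−p*)·103.8300]/1.22 = 24.4681. B = V − Δ·S = 154.2556.
Check: Δ(0,0)·S0 + B(0,0) = 24.4681 = V0.

(0,0): Delta=-0.6555 Bond=154.2556
V0=24.4681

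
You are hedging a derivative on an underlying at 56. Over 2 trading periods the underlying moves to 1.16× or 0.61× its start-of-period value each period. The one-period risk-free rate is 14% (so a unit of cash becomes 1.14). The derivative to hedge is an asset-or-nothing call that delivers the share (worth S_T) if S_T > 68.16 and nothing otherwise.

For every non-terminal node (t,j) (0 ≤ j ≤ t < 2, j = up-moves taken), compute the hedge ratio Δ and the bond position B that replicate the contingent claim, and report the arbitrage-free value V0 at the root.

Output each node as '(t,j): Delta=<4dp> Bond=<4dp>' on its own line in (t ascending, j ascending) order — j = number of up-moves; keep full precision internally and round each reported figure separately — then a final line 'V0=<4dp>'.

(0,0): Delta=2.0681 Bond=-61.9690
(1,0): Delta=0.0000 Bond=0.0000
(1,1): Delta=2.1091 Bond=-73.3105
V0=53.8419

Under the risk-neutral measure, an up-move has probability p* = (R−d)/(u−d) = 0.9636 and values discount at R = 1.14.
At expiry t=2: V(2,0)=0.0000, V(2,1)=0.0000, V(2,2)=75.3536
  t=1,j=0: stock 34.1600 → up 39.6256 (V=0.0000), down 20.8376 (V=0.0000). Price 0.0000; hedge Δ=0.0000, bond B=0.0000.
  t=1,j=1: stock 64.9600 → up 75.3536 (V=75.3536), down 39.6256 (V=0.0000). Price 63.6960; hedge Δ=2.1091, bond B=-73.3105.
  t=0,j=0: stock 56.0000 → up 64.9600 (V=63.6960), down 34.1600 (V=0.0000). Price 53.8419; hedge Δ=2.0681, bond B=-61.9690.
Root portfolio cost Δ·56+B reproduces V0=53.8419.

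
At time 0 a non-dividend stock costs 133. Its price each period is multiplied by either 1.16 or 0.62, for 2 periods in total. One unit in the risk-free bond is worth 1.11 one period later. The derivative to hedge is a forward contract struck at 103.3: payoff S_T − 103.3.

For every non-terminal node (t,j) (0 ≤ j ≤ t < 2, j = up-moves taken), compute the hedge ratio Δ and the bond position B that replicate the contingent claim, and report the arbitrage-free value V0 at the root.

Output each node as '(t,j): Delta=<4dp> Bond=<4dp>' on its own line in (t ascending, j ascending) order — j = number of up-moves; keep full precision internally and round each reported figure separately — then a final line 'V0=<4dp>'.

(0,0): Delta=1.0000 Bond=-83.8406
(1,0): Delta=1.0000 Bond=-93.0631
(1,1): Delta=1.0000 Bond=-93.0631
V0=49.1594

Risk-neutral probability p* = (R−d)/(u−d) = (1.11−0.62)/(1.16−0.62) = 0.9074.
Terminal payoffs: V(2,0)=-52.1748, V(2,1)=-7.6464, V(2,2)=75.6648
(1,0): S=82.4600. Δ = (V_up−V_dn)/(S_up−S_dn) = (-7.6464−-52.1748)/(95.6536−51.1252) = 1.0000. V = [p*·-7.6464 + (1−p*)·-52.1748]/1.11 = -10.6031. B = V − Δ·S = -93.0631.
(1,1): S=154.2800. Δ = (V_up−V_dn)/(S_up−S_dn) = (75.6648−-7.6464)/(178.9648−95.6536) = 1.0000. V = [p*·75.6648 + (1−p*)·-7.6464]/1.11 = 61.2169. B = V − Δ·S = -93.0631.
(0,0): S=133.0000. Δ = (V_up−V_dn)/(S_up−S_dn) = (61.2169−-10.6031)/(154.2800−82.4600) = 1.0000. V = [p*·61.2169 + (1−p*)·-10.6031]/1.11 = 49.1594. B = V − Δ·S = -83.8406.
Self-financing check: at every node Δ·S+B equals the discounted successor values.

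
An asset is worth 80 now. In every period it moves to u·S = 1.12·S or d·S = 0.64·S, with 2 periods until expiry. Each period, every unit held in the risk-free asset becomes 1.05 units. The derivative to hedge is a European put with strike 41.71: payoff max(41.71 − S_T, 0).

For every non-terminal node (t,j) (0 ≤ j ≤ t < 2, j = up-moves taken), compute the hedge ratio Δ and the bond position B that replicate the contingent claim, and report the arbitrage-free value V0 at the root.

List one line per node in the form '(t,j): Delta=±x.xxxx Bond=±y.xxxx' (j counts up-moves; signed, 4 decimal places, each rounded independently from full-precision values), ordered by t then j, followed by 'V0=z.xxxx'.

(0,0): Delta=-0.0323 Bond=2.7599
(1,0): Delta=-0.3639 Bond=19.8711
(1,1): Delta=0.0000 Bond=0.0000
V0=0.1725

No-arbitrage ⇒ martingale measure with p* = (R−d)/(u−d) = 0.8542.
Terminal values V(2,·): V(2,0)=8.9420, V(2,1)=0.0000, V(2,2)=0.0000
  t=1,j=0: stock 51.2000 → up 57.3440 (V=0.0000), down 32.7680 (V=8.9420). Price 1.2419; hedge Δ=-0.3639, bond B=19.8711.
  t=1,j=1: stock 89.6000 → up 100.3520 (V=0.0000), down 57.3440 (V=0.0000). Price 0.0000; hedge Δ=0.0000, bond B=0.0000.
  t=0,j=0: stock 80.0000 → up 89.6000 (V=0.0000), down 51.2000 (V=1.2419). Price 0.1725; hedge Δ=-0.0323, bond B=2.7599.
Self-financing check: at every node Δ·S+B equals the discounted successor values.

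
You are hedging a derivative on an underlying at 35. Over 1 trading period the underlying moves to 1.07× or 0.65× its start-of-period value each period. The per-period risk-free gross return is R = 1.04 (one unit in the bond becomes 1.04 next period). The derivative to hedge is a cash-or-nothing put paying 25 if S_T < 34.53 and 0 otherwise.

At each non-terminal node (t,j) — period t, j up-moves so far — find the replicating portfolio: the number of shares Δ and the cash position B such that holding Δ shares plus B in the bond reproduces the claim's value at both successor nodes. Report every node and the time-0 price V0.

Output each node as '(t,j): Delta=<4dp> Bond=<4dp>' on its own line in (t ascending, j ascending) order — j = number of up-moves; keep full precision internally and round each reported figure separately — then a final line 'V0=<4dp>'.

(0,0): Delta=-1.7007 Bond=61.2408
V0=1.7170

Under the risk-neutral measure, an up-move has probability p* = (R−d)/(u−d) = 0.9286 and values discount at R = 1.04.
Terminal payoffs: V(1,0)=25.0000, V(1,1)=0.0000
Node (0,0) S=35.0000: V=(p*·0.0000+(1−p*)·25.0000)/1.04=1.7170; Δ=(0.0000−25.0000)/(37.4500−22.7500)=-1.7007; B=V−Δ·S=61.2408
Self-financing check: at every node Δ·S+B equals the discounted successor values.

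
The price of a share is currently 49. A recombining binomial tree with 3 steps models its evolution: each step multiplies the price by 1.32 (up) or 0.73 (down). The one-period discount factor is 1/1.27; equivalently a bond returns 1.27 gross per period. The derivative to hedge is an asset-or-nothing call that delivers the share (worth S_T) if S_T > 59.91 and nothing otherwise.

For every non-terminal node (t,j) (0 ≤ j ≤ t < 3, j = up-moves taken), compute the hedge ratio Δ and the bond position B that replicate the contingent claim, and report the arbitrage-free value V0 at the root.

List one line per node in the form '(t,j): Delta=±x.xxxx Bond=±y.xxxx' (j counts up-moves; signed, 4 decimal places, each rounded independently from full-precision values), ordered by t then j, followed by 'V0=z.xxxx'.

Risk-neutral probability p* = (R−d)/(u−d) = (1.27−0.73)/(1.32−0.73) = 0.9153.
Terminal payoffs: V(3,0)=0.0000, V(3,1)=0.0000, V(3,2)=62.3256, V(3,3)=112.6984
(2,0): S=26.1121. Δ = (V_up−V_dn)/(S_up−S_dn) = (0.0000−0.0000)/(34.4680−19.0618) = 0.0000. V = [p*·0.0000 + (1−p*)·0.0000]/1.27 = 0.0000. B = V − Δ·S = 0.0000.
(2,1): S=47.2164. Δ = (V_up−V_dn)/(S_up−S_dn) = (62.3256−0.0000)/(62.3256−34.4680) = 2.2373. V = [p*·62.3256 + (1−p*)·0.0000]/1.27 = 44.9164. B = V − Δ·S = -60.7203.
(2,2): S=85.3776. Δ = (V_up−V_dn)/(S_up−S_dn) = (112.6984−62.3256)/(112.6984−62.3256) = 1.0000. V = [p*·112.6984 + (1−p*)·62.3256]/1.27 = 85.3776. B = V − Δ·S = 0.0000.
(1,0): S=35.7700. Δ = (V_up−V_dn)/(S_up−S_dn) = (44.9164−0.0000)/(47.2164−26.1121) = 2.1283. V = [p*·44.9164 + (1−p*)·0.0000]/1.27 = 32.3700. B = V − Δ·S = -43.7595.
(1,1): S=64.6800. Δ = (V_up−V_dn)/(S_up−S_dn) = (85.3776−44.9164)/(85.3776−47.2164) = 1.0603. V = [p*·85.3776 + (1−p*)·44.9164]/1.27 = 64.5265. B = V − Δ·S = -4.0518.
(0,0): S=49.0000. Δ = (V_up−V_dn)/(S_up−S_dn) = (64.5265−32.3700)/(64.6800−35.7700) = 1.1123. V = [p*·64.5265 + (1−p*)·32.3700]/1.27 = 48.6625. B = V − Δ·S = -5.8400.
Root portfolio cost Δ·49+B reproduces V0=48.6625.

(0,0): Delta=1.1123 Bond=-5.8400
(1,0): Delta=2.1283 Bond=-43.7595
(1,1): Delta=1.0603 Bond=-4.0518
(2,0): Delta=0.0000 Bond=0.0000
(2,1): Delta=2.2373 Bond=-60.7203
(2,2): Delta=1.0000 Bond=0.0000
V0=48.6625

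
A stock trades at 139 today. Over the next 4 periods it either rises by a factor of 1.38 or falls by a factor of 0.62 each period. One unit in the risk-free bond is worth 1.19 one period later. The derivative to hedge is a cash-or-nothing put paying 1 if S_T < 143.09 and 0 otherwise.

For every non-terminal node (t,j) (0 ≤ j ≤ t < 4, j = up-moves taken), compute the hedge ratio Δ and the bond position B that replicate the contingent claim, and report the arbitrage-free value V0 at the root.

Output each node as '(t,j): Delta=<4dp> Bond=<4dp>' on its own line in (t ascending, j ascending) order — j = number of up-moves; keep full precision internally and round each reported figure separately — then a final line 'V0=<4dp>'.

Under the risk-neutral measure, an up-move has probability p* = (R−d)/(u−d) = 0.7500 and values discount at R = 1.19.
Terminal values V(4,·): V(4,0)=1.0000, V(4,1)=1.0000, V(4,2)=1.0000, V(4,3)=0.0000, V(4,4)=0.0000
  t=3,j=0: stock 33.1276 → up 45.7161 (V=1.0000), down 20.5391 (V=1.0000). Price 0.8403; hedge Δ=0.0000, bond B=0.8403.
  t=3,j=1: stock 73.7356 → up 101.7551 (V=1.0000), down 45.7161 (V=1.0000). Price 0.8403; hedge Δ=0.0000, bond B=0.8403.
  t=3,j=2: stock 164.1212 → up 226.4872 (V=0.0000), down 101.7551 (V=1.0000). Price 0.2101; hedge Δ=-0.0080, bond B=1.5259.
  t=3,j=3: stock 365.3020 → up 504.1168 (V=0.0000), down 226.4872 (V=0.0000). Price 0.0000; hedge Δ=0.0000, bond B=0.0000.
  t=2,j=0: stock 53.4316 → up 73.7356 (V=0.8403), down 33.1276 (V=0.8403). Price 0.7062; hedge Δ=0.0000, bond B=0.7062.
  t=2,j=1: stock 118.9284 → up 164.1212 (V=0.2101), down 73.7356 (V=0.8403). Price 0.3089; hedge Δ=-0.0070, bond B=1.1382.
  t=2,j=2: stock 264.7116 → up 365.3020 (V=0.0000), down 164.1212 (V=0.2101). Price 0.0441; hedge Δ=-0.0010, bond B=0.3206.
  t=1,j=0: stock 86.1800 → up 118.9284 (V=0.3089), down 53.4316 (V=0.7062). Price 0.3431; hedge Δ=-0.0061, bond B=0.8657.
  t=1,j=1: stock 191.8200 → up 264.7116 (V=0.0441), down 118.9284 (V=0.3089). Price 0.0927; hedge Δ=-0.0018, bond B=0.4412.
  t=0,j=0: stock 139.0000 → up 191.8200 (V=0.0927), down 86.1800 (V=0.3431). Price 0.1305; hedge Δ=-0.0024, bond B=0.4599.
Each (Δ,B) replicates both successor values, so the strategy is self-financing and V0 is arbitrage-free.

(0,0): Delta=-0.0024 Bond=0.4599
(1,0): Delta=-0.0061 Bond=0.8657
(1,1): Delta=-0.0018 Bond=0.4412
(2,0): Delta=0.0000 Bond=0.7062
(2,1): Delta=-0.0070 Bond=1.1382
(2,2): Delta=-0.0010 Bond=0.3206
(3,0): Delta=0.0000 Bond=0.8403
(3,1): Delta=0.0000 Bond=0.8403
(3,2): Delta=-0.0080 Bond=1.5259
(3,3): Delta=0.0000 Bond=0.0000
V0=0.1305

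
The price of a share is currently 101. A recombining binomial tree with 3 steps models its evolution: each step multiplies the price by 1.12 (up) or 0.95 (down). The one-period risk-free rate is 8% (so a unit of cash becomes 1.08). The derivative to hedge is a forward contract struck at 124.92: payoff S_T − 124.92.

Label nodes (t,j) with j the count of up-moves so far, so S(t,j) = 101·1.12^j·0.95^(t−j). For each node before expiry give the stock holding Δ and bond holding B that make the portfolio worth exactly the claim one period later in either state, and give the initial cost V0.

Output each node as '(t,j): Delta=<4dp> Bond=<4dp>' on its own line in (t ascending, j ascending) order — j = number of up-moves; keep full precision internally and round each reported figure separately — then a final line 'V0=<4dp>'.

Risk-neutral probability p* = (R−d)/(u−d) = (1.08−0.95)/(1.12−0.95) = 0.7647.
At expiry t=3: V(3,0)=-38.3251, V(3,1)=-22.8292, V(3,2)=-4.5603, V(3,3)=16.9777
Node (2,0) S=91.1525: V=(p*·-22.8292+(1−p*)·-38.3251)/1.08=-24.5142; Δ=(-22.8292−-38.3251)/(102.0908−86.5949)=1.0000; B=V−Δ·S=-115.6667
Node (2,1) S=107.4640: V=(p*·-4.5603+(1−p*)·-22.8292)/1.08=-8.2027; Δ=(-4.5603−-22.8292)/(120.3597−102.0908)=1.0000; B=V−Δ·S=-115.6667
Node (2,2) S=126.6944: V=(p*·16.9777+(1−p*)·-4.5603)/1.08=11.0277; Δ=(16.9777−-4.5603)/(141.8977−120.3597)=1.0000; B=V−Δ·S=-115.6667
Node (1,0) S=95.9500: V=(p*·-8.2027+(1−p*)·-24.5142)/1.08=-11.1488; Δ=(-8.2027−-24.5142)/(107.4640−91.1525)=1.0000; B=V−Δ·S=-107.0988
Node (1,1) S=113.1200: V=(p*·11.0277+(1−p*)·-8.2027)/1.08=6.0212; Δ=(11.0277−-8.2027)/(126.6944−107.4640)=1.0000; B=V−Δ·S=-107.0988
Node (0,0) S=101.0000: V=(p*·6.0212+(1−p*)·-11.1488)/1.08=1.8345; Δ=(6.0212−-11.1488)/(113.1200−95.9500)=1.0000; B=V−Δ·S=-99.1655
Each (Δ,B) replicates both successor values, so the strategy is self-financing and V0 is arbitrage-free.

(0,0): Delta=1.0000 Bond=-99.1655
(1,0): Delta=1.0000 Bond=-107.0988
(1,1): Delta=1.0000 Bond=-107.0988
(2,0): Delta=1.0000 Bond=-115.6667
(2,1): Delta=1.0000 Bond=-115.6667
(2,2): Delta=1.0000 Bond=-115.6667
V0=1.8345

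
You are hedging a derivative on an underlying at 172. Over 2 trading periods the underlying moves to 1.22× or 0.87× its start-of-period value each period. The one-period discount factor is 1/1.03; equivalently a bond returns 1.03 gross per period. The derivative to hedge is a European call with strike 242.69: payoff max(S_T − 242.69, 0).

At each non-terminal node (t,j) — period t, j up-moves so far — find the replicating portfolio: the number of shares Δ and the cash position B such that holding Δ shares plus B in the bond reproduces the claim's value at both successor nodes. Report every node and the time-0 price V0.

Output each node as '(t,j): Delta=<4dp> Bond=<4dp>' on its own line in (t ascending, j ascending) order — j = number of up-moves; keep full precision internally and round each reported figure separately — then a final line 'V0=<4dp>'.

(0,0): Delta=0.0982 Bond=-14.2614
(1,0): Delta=0.0000 Bond=0.0000
(1,1): Delta=0.1813 Bond=-32.1328
V0=2.6228

The replicating-portfolio and risk-neutral prices coincide; use p* = (1.03−0.87)/(1.22−0.87) = 0.4571 for the latter.
Terminal payoffs: V(2,0)=0.0000, V(2,1)=0.0000, V(2,2)=13.3148
  t=1,j=0: stock 149.6400 → up 182.5608 (V=0.0000), down 130.1868 (V=0.0000). Price 0.0000; hedge Δ=0.0000, bond B=0.0000.
  t=1,j=1: stock 209.8400 → up 256.0048 (V=13.3148), down 182.5608 (V=0.0000). Price 5.9095; hedge Δ=0.1813, bond B=-32.1328.
  t=0,j=0: stock 172.0000 → up 209.8400 (V=5.9095), down 149.6400 (V=0.0000). Price 2.6228; hedge Δ=0.0982, bond B=-14.2614.
Self-financing check: at every node Δ·S+B equals the discounted successor values.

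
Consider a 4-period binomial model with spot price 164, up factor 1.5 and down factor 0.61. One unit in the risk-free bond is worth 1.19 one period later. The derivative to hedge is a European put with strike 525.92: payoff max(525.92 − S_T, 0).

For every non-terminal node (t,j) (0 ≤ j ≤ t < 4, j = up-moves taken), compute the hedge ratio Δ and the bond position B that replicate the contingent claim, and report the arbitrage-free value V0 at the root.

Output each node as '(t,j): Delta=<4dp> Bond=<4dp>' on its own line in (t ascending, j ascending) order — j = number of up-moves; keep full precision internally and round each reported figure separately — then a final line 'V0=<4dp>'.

No-arbitrage ⇒ martingale measure with p* = (R−d)/(u−d) = 0.6517.
At expiry t=4: V(4,0)=503.2128, V(4,1)=470.0827, V(4,2)=388.6151, V(4,3)=188.2850, V(4,4)=0.0000
  t=3,j=0: stock 37.2249 → up 55.8373 (V=470.0827), down 22.7072 (V=503.2128). Price 404.7247; hedge Δ=-1.0000, bond B=441.9496.
  t=3,j=1: stock 91.5366 → up 137.3049 (V=388.6151), down 55.8373 (V=470.0827). Price 350.4130; hedge Δ=-1.0000, bond B=441.9496.
  t=3,j=2: stock 225.0900 → up 337.6350 (V=188.2850), down 137.3049 (V=388.6151). Price 216.8596; hedge Δ=-1.0000, bond B=441.9496.
  t=3,j=3: stock 553.5000 → up 830.2500 (V=0.0000), down 337.6350 (V=188.2850). Price 55.1113; hedge Δ=-0.3822, bond B=266.6675.
  t=2,j=0: stock 61.0244 → up 91.5366 (V=350.4130), down 37.2249 (V=404.7247). Price 310.3618; hedge Δ=-1.0000, bond B=371.3862.
  t=2,j=1: stock 150.0600 → up 225.0900 (V=216.8596), down 91.5366 (V=350.4130). Price 221.3262; hedge Δ=-1.0000, bond B=371.3862.
  t=2,j=2: stock 369.0000 → up 553.5000 (V=55.1113), down 225.0900 (V=216.8596). Price 93.6559; hedge Δ=-0.4925, bond B=275.3956.
  t=1,j=0: stock 100.0400 → up 150.0600 (V=221.3262), down 61.0244 (V=310.3618). Price 212.0492; hedge Δ=-1.0000, bond B=312.0892.
  t=1,j=1: stock 246.0000 → up 369.0000 (V=93.6559), down 150.0600 (V=221.3262). Price 116.0717; hedge Δ=-0.5831, bond B=259.5215.
  t=0,j=0: stock 164.0000 → up 246.0000 (V=116.0717), down 100.0400 (V=212.0492). Price 125.6320; hedge Δ=-0.6576, bond B=233.4719.
Check: Δ(0,0)·S0 + B(0,0) = 125.6320 = V0.

(0,0): Delta=-0.6576 Bond=233.4719
(1,0): Delta=-1.0000 Bond=312.0892
(1,1): Delta=-0.5831 Bond=259.5215
(2,0): Delta=-1.0000 Bond=371.3862
(2,1): Delta=-1.0000 Bond=371.3862
(2,2): Delta=-0.4925 Bond=275.3956
(3,0): Delta=-1.0000 Bond=441.9496
(3,1): Delta=-1.0000 Bond=441.9496
(3,2): Delta=-1.0000 Bond=441.9496
(3,3): Delta=-0.3822 Bond=266.6675
V0=125.6320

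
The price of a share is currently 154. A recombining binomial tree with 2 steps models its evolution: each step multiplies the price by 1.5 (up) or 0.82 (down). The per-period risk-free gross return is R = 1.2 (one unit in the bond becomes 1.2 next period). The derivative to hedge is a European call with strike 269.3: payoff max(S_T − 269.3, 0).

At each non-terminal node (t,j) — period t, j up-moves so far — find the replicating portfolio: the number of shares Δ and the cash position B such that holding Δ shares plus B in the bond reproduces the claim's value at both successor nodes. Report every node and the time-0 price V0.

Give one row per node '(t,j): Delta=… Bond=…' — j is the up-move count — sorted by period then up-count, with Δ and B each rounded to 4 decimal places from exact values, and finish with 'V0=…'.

(0,0): Delta=0.3433 Bond=-36.1272
(1,0): Delta=0.0000 Bond=0.0000
(1,1): Delta=0.4915 Bond=-77.5784
V0=16.7419

The replicating-portfolio and risk-neutral prices coincide; use p* = (1.2−0.82)/(1.5−0.82) = 0.5588 for the latter.
Terminal values V(2,·): V(2,0)=0.0000, V(2,1)=0.0000, V(2,2)=77.2000
  t=1,j=0: stock 126.2800 → up 189.4200 (V=0.0000), down 103.5496 (V=0.0000). Price 0.0000; hedge Δ=0.0000, bond B=0.0000.
  t=1,j=1: stock 231.0000 → up 346.5000 (V=77.2000), down 189.4200 (V=0.0000). Price 35.9510; hedge Δ=0.4915, bond B=-77.5784.
  t=0,j=0: stock 154.0000 → up 231.0000 (V=35.9510), down 126.2800 (V=0.0000). Price 16.7419; hedge Δ=0.3433, bond B=-36.1272.
Each (Δ,B) replicates both successor values, so the strategy is self-financing and V0 is arbitrage-free.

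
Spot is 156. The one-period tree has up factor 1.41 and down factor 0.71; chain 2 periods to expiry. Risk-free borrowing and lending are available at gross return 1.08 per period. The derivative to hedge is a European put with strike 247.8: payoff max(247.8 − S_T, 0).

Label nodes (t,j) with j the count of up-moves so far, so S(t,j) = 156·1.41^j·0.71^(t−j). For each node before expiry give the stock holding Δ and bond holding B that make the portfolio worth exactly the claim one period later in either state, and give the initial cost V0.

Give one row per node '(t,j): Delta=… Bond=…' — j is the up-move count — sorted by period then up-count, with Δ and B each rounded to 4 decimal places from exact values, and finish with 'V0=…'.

Since d<R<u, set p* = (R−d)/(u−d) = 0.5286; price each node as the discounted p*-expectation of its children.
At expiry t=2: V(2,0)=169.1604, V(2,1)=91.6284, V(2,2)=0.0000
  t=1,j=0: stock 110.7600 → up 156.1716 (V=91.6284), down 78.6396 (V=169.1604). Price 118.6844; hedge Δ=-1.0000, bond B=229.4444.
  t=1,j=1: stock 219.9600 → up 310.1436 (V=0.0000), down 156.1716 (V=91.6284). Price 39.9965; hedge Δ=-0.5951, bond B=170.8942.
  t=0,j=0: stock 156.0000 → up 219.9600 (V=39.9965), down 110.7600 (V=118.6844). Price 71.3817; hedge Δ=-0.7206, bond B=183.7930.
The time-0 hedge costs 71.3817, which is the no-arbitrage price.

(0,0): Delta=-0.7206 Bond=183.7930
(1,0): Delta=-1.0000 Bond=229.4444
(1,1): Delta=-0.5951 Bond=170.8942
V0=71.3817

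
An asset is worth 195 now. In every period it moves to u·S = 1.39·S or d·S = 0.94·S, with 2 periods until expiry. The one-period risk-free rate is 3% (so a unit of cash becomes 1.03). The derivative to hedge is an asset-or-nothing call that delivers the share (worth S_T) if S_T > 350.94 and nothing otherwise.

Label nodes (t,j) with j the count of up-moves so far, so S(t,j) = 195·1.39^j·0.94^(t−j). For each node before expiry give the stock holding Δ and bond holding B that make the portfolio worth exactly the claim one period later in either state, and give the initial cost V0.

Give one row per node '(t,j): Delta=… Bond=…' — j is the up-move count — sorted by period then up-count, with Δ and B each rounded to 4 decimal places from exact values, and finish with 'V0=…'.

The replicating-portfolio and risk-neutral prices coincide; use p* = (1.03−0.94)/(1.39−0.94) = 0.2000 for the latter.
Terminal values V(2,·): V(2,0)=0.0000, V(2,1)=0.0000, V(2,2)=376.7595
  t=1,j=0: stock 183.3000 → up 254.7870 (V=0.0000), down 172.3020 (V=0.0000). Price 0.0000; hedge Δ=0.0000, bond B=0.0000.
  t=1,j=1: stock 271.0500 → up 376.7595 (V=376.7595), down 254.7870 (V=0.0000). Price 73.1572; hedge Δ=3.0889, bond B=-764.0861.
  t=0,j=0: stock 195.0000 → up 271.0500 (V=73.1572), down 183.3000 (V=0.0000). Price 14.2053; hedge Δ=0.8337, bond B=-148.3662.
Check: Δ(0,0)·S0 + B(0,0) = 14.2053 = V0.

(0,0): Delta=0.8337 Bond=-148.3662
(1,0): Delta=0.0000 Bond=0.0000
(1,1): Delta=3.0889 Bond=-764.0861
V0=14.2053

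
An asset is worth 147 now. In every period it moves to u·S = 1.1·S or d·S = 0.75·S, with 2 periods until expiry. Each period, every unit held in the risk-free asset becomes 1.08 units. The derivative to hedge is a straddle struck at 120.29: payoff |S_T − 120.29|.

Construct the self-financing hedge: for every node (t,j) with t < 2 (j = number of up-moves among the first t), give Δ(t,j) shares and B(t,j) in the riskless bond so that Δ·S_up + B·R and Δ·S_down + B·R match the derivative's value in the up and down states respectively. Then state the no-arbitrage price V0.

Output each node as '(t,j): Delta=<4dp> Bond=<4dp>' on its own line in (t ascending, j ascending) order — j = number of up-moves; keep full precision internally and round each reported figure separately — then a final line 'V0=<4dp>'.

(0,0): Delta=0.9227 Bond=-91.5499
(1,0): Delta=-0.9489 Bond=107.4709
(1,1): Delta=1.0000 Bond=-111.3796
V0=44.0812

The replicating-portfolio and risk-neutral prices coincide; use p* = (1.08−0.75)/(1.1−0.75) = 0.9429 for the latter.
Terminal values V(2,·): V(2,0)=37.6025, V(2,1)=0.9850, V(2,2)=57.5800
Node (1,0) S=110.2500: V=(p*·0.9850+(1−p*)·37.6025)/1.08=2.8495; Δ=(0.9850−37.6025)/(121.2750−82.6875)=-0.9489; B=V−Δ·S=107.4709
Node (1,1) S=161.7000: V=(p*·57.5800+(1−p*)·0.9850)/1.08=50.3204; Δ=(57.5800−0.9850)/(177.8700−121.2750)=1.0000; B=V−Δ·S=-111.3796
Node (0,0) S=147.0000: V=(p*·50.3204+(1−p*)·2.8495)/1.08=44.0812; Δ=(50.3204−2.8495)/(161.7000−110.2500)=0.9227; B=V−Δ·S=-91.5499
Root portfolio cost Δ·147+B reproduces V0=44.0812.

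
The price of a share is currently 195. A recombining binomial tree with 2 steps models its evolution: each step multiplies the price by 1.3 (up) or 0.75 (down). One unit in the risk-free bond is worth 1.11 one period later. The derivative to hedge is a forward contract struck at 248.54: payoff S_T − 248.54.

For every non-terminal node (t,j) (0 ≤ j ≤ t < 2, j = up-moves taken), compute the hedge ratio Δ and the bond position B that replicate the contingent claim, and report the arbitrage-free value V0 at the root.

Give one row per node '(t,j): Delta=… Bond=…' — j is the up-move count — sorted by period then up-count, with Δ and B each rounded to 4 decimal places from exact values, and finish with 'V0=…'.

(0,0): Delta=1.0000 Bond=-201.7206
(1,0): Delta=1.0000 Bond=-223.9099
(1,1): Delta=1.0000 Bond=-223.9099
V0=-6.7206

Since d<R<u, set p* = (R−d)/(u−d) = 0.6545; price each node as the discounted p*-expectation of its children.
Payoff layer (t=2): V(2,0)=-138.8525, V(2,1)=-58.4150, V(2,2)=81.0100
  t=1,j=0: stock 146.2500 → up 190.1250 (V=-58.4150), down 109.6875 (V=-138.8525). Price -77.6599; hedge Δ=1.0000, bond B=-223.9099.
  t=1,j=1: stock 253.5000 → up 329.5500 (V=81.0100), down 190.1250 (V=-58.4150). Price 29.5901; hedge Δ=1.0000, bond B=-223.9099.
  t=0,j=0: stock 195.0000 → up 253.5000 (V=29.5901), down 146.2500 (V=-77.6599). Price -6.7206; hedge Δ=1.0000, bond B=-201.7206.
Self-financing check: at every node Δ·S+B equals the discounted successor values.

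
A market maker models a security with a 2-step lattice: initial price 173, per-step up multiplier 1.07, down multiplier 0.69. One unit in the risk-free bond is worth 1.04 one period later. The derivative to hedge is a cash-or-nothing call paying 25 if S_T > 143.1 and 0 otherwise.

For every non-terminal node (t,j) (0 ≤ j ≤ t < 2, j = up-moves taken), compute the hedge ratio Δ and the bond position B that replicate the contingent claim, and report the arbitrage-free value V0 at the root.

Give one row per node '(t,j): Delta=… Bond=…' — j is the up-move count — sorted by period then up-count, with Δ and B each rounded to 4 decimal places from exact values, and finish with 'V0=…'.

(0,0): Delta=0.3368 Bond=-38.6566
(1,0): Delta=0.0000 Bond=0.0000
(1,1): Delta=0.3554 Bond=-43.6488
V0=19.6084

Under the risk-neutral measure, an up-move has probability p* = (R−d)/(u−d) = 0.9211 and values discount at R = 1.04.
At expiry t=2: V(2,0)=0.0000, V(2,1)=0.0000, V(2,2)=25.0000
Node (1,0) S=119.3700: V=(p*·0.0000+(1−p*)·0.0000)/1.04=0.0000; Δ=(0.0000−0.0000)/(127.7259−82.3653)=0.0000; B=V−Δ·S=0.0000
Node (1,1) S=185.1100: V=(p*·25.0000+(1−p*)·0.0000)/1.04=22.1407; Δ=(25.0000−0.0000)/(198.0677−127.7259)=0.3554; B=V−Δ·S=-43.6488
Node (0,0) S=173.0000: V=(p*·22.1407+(1−p*)·0.0000)/1.04=19.6084; Δ=(22.1407−0.0000)/(185.1100−119.3700)=0.3368; B=V−Δ·S=-38.6566
Each (Δ,B) replicates both successor values, so the strategy is self-financing and V0 is arbitrage-free.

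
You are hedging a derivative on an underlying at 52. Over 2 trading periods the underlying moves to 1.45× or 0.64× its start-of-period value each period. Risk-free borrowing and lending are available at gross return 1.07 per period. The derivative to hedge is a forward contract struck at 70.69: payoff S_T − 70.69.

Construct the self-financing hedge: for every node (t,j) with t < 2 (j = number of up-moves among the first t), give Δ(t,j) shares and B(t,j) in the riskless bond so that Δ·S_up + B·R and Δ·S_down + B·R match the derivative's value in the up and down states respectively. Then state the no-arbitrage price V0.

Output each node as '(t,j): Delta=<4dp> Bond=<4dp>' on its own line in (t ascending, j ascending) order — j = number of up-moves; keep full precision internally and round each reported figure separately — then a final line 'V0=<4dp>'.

No-arbitrage ⇒ martingale measure with p* = (R−d)/(u−d) = 0.5309.
Payoff layer (t=2): V(2,0)=-49.3908, V(2,1)=-22.4340, V(2,2)=38.6400
  t=1,j=0: stock 33.2800 → up 48.2560 (V=-22.4340), down 21.2992 (V=-49.3908). Price -32.7854; hedge Δ=1.0000, bond B=-66.0654.
  t=1,j=1: stock 75.4000 → up 109.3300 (V=38.6400), down 48.2560 (V=-22.4340). Price 9.3346; hedge Δ=1.0000, bond B=-66.0654.
  t=0,j=0: stock 52.0000 → up 75.4000 (V=9.3346), down 33.2800 (V=-32.7854). Price -9.7434; hedge Δ=1.0000, bond B=-61.7434.
Each (Δ,B) replicates both successor values, so the strategy is self-financing and V0 is arbitrage-free.

(0,0): Delta=1.0000 Bond=-61.7434
(1,0): Delta=1.0000 Bond=-66.0654
(1,1): Delta=1.0000 Bond=-66.0654
V0=-9.7434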